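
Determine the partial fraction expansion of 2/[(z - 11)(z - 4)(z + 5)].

Using cover-up method: P = 1/56, Q = -2/63, R = 1/72
Result: (1/56)/(z - 11) - (2/63)/(z - 4) + (1/72)/(z + 5)


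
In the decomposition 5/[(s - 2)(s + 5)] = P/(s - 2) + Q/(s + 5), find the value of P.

Cover-up at s = 2: P = 5/(2 + 5) = 5/7


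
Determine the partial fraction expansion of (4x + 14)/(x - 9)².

(4x + 14) = P(x - 9) + Q. At x = 9: Q = 4·9 + 14 = 50. Coeff of x: P = 4
Result: 4/(x - 9) + 50/(x - 9)²


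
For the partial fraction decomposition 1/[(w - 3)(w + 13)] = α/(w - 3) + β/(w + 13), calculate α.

Cover-up at w = 3: α = 1/(3 + 13) = 1/16


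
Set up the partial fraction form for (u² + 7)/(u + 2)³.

Repeated linear factor (power 3): α/(u + 2) + β/(u + 2)² + γ/(u + 2)³


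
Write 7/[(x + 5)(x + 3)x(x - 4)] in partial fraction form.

Using Heaviside cover-up: (-7/90)/(x + 5) + (1/6)/(x + 3) - (7/60)/x + (1/36)/(x - 4)


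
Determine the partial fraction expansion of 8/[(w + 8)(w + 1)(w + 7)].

Using cover-up method: α = 8/7, β = 4/21, γ = -4/3
Result: (8/7)/(w + 8) + (4/21)/(w + 1) - (4/3)/(w + 7)


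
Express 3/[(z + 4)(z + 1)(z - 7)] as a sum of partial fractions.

Using cover-up method: α = 1/11, β = -1/8, γ = 3/88
Result: (1/11)/(z + 4) - (1/8)/(z + 1) + (3/88)/(z - 7)


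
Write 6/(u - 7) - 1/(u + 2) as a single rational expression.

Common denominator (u - 7)(u + 2). Numerator: 6(u + 2) - 1(u - 7) = (6u + 12) - (u - 7) = 5u + 19
Result: (5u + 19)/[(u - 7)(u + 2)]


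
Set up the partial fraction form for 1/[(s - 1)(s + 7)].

Distinct linear factors: α/(s - 1) + β/(s + 7)


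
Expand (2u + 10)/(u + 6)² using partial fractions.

(2u + 10) = A(u + 6) + B. At u = -6: B = 2·(-6) + 10 = -2. Coeff of u: A = 2
Result: 2/(u + 6) - 2/(u + 6)²


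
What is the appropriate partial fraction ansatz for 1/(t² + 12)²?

Repeated quadratic factor: (At + B)/(t² + 12) + (Ct + D)/(t² + 12)²


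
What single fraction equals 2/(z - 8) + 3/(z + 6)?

Common denominator (z - 8)(z + 6). Numerator: 2(z + 6) + 3(z - 8) = (2z + 12) + (3z - 24) = 5z - 12
Result: (5z - 12)/[(z - 8)(z + 6)]


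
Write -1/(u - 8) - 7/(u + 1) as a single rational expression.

Common denominator (u - 8)(u + 1). Numerator: -1(u + 1) - 7(u - 8) = (-u - 1) - (7u - 56) = -8u + 55
Result: (-8u + 55)/[(u - 8)(u + 1)]


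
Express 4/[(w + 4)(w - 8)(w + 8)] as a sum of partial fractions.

Using cover-up method: A = -1/12, B = 1/48, C = 1/16
Result: (-1/12)/(w + 4) + (1/48)/(w - 8) + (1/16)/(w + 8)


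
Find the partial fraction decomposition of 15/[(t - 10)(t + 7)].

15/(t - 10)(t + 7) = A/(t - 10) + B/(t + 7). A = 15/(10 + 7) = 15/17, B = 15/(-7 - 10) = -15/17
Result: (15/17)/(t - 10) - (15/17)/(t + 7)


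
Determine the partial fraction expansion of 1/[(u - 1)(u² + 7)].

Cover-up at u = 1: P = 1/(1² + 7) = 1/8. Then Q = -P = -1/8, R = -P·(0 + 1) = -1/8
Result: (1/8)/(u - 1) - ((1/8)u + 1/8)/(u² + 7)


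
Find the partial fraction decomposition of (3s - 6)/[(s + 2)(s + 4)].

At s=-2: A = (3·(-2) - 6)/(-2 + 4) = -6. At s=-4: B = (3·(-4) - 6)/(-4 + 2) = 9
Result: -6/(s + 2) + 9/(s + 4)


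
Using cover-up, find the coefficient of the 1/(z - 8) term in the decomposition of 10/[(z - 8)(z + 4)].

Cover (z - 8), set z=8: 10/((z + 4) at z=8) = 10/(12) = 5/6


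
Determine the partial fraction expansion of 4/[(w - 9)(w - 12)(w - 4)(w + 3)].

Using Heaviside cover-up: (-1/45)/(w - 9) + (1/90)/(w - 12) + (1/70)/(w - 4) - (1/315)/(w + 3)


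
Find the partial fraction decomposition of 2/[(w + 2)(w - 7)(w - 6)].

Using cover-up method: P = 1/36, Q = 2/9, R = -1/4
Result: (1/36)/(w + 2) + (2/9)/(w - 7) - (1/4)/(w - 6)


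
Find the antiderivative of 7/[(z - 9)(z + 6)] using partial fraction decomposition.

Decompose: 7/[(z - 9)(z + 6)] = (7/15)/(z - 9) - (7/15)/(z + 6). Integrate each term: (7/15) ln|(z - 9)| - (7/15) ln|(z + 6)| + C


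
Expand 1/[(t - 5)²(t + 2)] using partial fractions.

Cover-up at t=-2: C = 1/(-2 - 5)² = 1/49. Cover-up at t=5: B = 1/(5 + 2) = 1/7. Comparing t² coeff: A = -C = -1/49
Result: (-1/49)/(t - 5) + (1/7)/(t - 5)² + (1/49)/(t + 2)


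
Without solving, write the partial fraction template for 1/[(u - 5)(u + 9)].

Distinct linear factors: A/(u - 5) + B/(u + 9)


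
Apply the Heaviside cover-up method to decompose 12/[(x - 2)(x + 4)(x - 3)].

Cover (x - 2), x=2: P = 12/[(2 + 4)(2 - 3)] = -2. Cover (x + 4), x=-4: Q = 12/[(-4 - 2)(-4 - 3)] = 2/7. Cover (x - 3), x=3: R = 12/[(3 - 2)(3 + 4)] = 12/7.
Result: -2/(x - 2) + (2/7)/(x + 4) + (12/7)/(x - 3)


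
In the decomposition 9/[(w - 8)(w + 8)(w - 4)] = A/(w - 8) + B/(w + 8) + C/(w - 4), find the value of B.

Cover-up at w = -8: B = 9/[(-8 - 8)(-8 - 4)] = 9/[(-16)(-12)] = 9/192 = 3/64


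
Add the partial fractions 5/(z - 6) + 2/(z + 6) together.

Common denominator (z - 6)(z + 6). Numerator: 5(z + 6) + 2(z - 6) = (5z + 30) + (2z - 12) = 7z + 18
Result: (7z + 18)/[(z - 6)(z + 6)]


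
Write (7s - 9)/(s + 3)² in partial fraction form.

(7s - 9) = A(s + 3) + B. At s = -3: B = 7·(-3) - 9 = -30. Coeff of s: A = 7
Result: 7/(s + 3) - 30/(s + 3)²


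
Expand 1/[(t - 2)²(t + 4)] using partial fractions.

Cover-up at t=-4: R = 1/(-4 - 2)² = 1/36. Cover-up at t=2: Q = 1/(2 + 4) = 1/6. Comparing t² coeff: P = -R = -1/36
Result: (-1/36)/(t - 2) + (1/6)/(t - 2)² + (1/36)/(t + 4)


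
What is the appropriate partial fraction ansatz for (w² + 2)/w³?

Repeated linear factor (power 3): α/w + β/w² + γ/w³


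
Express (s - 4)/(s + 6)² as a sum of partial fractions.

(s - 4) = α(s + 6) + β. At s = -6: β = 1·(-6) - 4 = -10. Coeff of s: α = 1
Result: 1/(s + 6) - 10/(s + 6)²


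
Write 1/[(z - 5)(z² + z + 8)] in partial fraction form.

Cover-up at z = 5: P = 1/(5² + 1·5 + 8) = 1/38. Then Q = -P = -1/38, R = -P·(1 + 5) = -3/19
Result: (1/38)/(z - 5) - ((1/38)z + 3/19)/(z² + z + 8)


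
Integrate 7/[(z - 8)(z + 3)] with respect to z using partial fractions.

Decompose: 7/[(z - 8)(z + 3)] = (7/11)/(z - 8) - (7/11)/(z + 3). Integrate each term: (7/11) ln|(z - 8)| - (7/11) ln|(z + 3)| + C


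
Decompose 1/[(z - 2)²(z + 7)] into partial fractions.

Cover-up at z=-7: C = 1/(-7 - 2)² = 1/81. Cover-up at z=2: B = 1/(2 + 7) = 1/9. Comparing z² coeff: A = -C = -1/81
Result: (-1/81)/(z - 2) + (1/9)/(z - 2)² + (1/81)/(z + 7)


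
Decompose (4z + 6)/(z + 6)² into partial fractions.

(4z + 6) = A(z + 6) + B. At z = -6: B = 4·(-6) + 6 = -18. Coeff of z: A = 4
Result: 4/(z + 6) - 18/(z + 6)²


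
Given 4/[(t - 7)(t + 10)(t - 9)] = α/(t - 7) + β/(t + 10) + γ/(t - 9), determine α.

Cover-up at t = 7: α = 4/[(7 + 10)(7 - 9)] = 4/[(17)(-2)] = -4/34 = -2/17


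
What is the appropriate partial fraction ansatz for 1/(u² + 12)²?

Repeated quadratic factor: (Pu + Q)/(u² + 12) + (Ru + S)/(u² + 12)²


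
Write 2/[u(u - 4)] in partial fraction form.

2/u(u - 4) = P/u + Q/(u - 4). P = 2/(0 - 4) = -1/2, Q = 2/(4 - 0) = 1/2
Result: (-1/2)/u + (1/2)/(u - 4)


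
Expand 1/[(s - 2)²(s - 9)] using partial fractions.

Cover-up at s=9: R = 1/(9 - 2)² = 1/49. Cover-up at s=2: Q = 1/(2 - 9) = -1/7. Comparing s² coeff: P = -R = -1/49
Result: (-1/49)/(s - 2) - (1/7)/(s - 2)² + (1/49)/(s - 9)


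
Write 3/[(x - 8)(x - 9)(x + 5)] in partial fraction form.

Using cover-up method: P = -3/13, Q = 3/14, R = 3/182
Result: (-3/13)/(x - 8) + (3/14)/(x - 9) + (3/182)/(x + 5)


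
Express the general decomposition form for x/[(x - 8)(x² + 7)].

Linear + irreducible quadratic: α/(x - 8) + (βx + γ)/(x² + 7)


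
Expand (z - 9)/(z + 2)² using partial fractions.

(z - 9) = A(z + 2) + B. At z = -2: B = 1·(-2) - 9 = -11. Coeff of z: A = 1
Result: 1/(z + 2) - 11/(z + 2)²


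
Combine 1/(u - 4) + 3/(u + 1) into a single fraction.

Common denominator (u - 4)(u + 1). Numerator: 1(u + 1) + 3(u - 4) = (u + 1) + (3u - 12) = 4u - 11
Result: (4u - 11)/[(u - 4)(u + 1)]


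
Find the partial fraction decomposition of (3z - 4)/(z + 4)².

(3z - 4) = A(z + 4) + B. At z = -4: B = 3·(-4) - 4 = -16. Coeff of z: A = 3
Result: 3/(z + 4) - 16/(z + 4)²


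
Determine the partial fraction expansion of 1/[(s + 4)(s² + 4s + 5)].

Cover-up at s = -4: A = 1/((-4)² + 4·(-4) + 5) = 1/5. Then B = -A = -1/5, C = -A·(4 - 4) = 0
Result: (1/5)/(s + 4) - ((1/5)s)/(s² + 4s + 5)


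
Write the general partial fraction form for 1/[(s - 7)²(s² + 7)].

Repeated linear + quadratic: P/(s - 7) + Q/(s - 7)² + (Rs + S)/(s² + 7)


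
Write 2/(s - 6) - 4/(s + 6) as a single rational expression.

Common denominator (s - 6)(s + 6). Numerator: 2(s + 6) - 4(s - 6) = (2s + 12) - (4s - 24) = -2s + 36
Result: (-2s + 36)/[(s - 6)(s + 6)]


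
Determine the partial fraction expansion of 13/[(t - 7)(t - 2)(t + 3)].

Using cover-up method: A = 13/50, B = -13/25, C = 13/50
Result: (13/50)/(t - 7) - (13/25)/(t - 2) + (13/50)/(t + 3)


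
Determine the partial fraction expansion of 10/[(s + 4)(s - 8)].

10/(s + 4)(s - 8) = P/(s + 4) + Q/(s - 8). P = 10/(-4 - 8) = -5/6, Q = 10/(8 + 4) = 5/6
Result: (-5/6)/(s + 4) + (5/6)/(s - 8)


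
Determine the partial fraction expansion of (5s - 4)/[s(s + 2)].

At s=0: α = (5·0 - 4)/(0 + 2) = -2. At s=-2: β = (5·(-2) - 4)/(-2 - 0) = 7
Result: -2/s + 7/(s + 2)


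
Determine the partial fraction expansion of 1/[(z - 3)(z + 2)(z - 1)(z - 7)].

Using Heaviside cover-up: (-1/40)/(z - 3) - (1/135)/(z + 2) + (1/36)/(z - 1) + (1/216)/(z - 7)


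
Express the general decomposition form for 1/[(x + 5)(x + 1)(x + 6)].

Three distinct linear factors: P/(x + 5) + Q/(x + 1) + R/(x + 6)


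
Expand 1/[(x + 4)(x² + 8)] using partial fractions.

Cover-up at x = -4: α = 1/((-4)² + 8) = 1/24. Then β = -α = -1/24, γ = -α·(0 - 4) = 1/6
Result: (1/24)/(x + 4) - ((1/24)x - 1/6)/(x² + 8)


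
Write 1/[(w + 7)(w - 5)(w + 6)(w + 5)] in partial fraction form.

Using Heaviside cover-up: (-1/24)/(w + 7) + (1/1320)/(w - 5) + (1/11)/(w + 6) - (1/20)/(w + 5)


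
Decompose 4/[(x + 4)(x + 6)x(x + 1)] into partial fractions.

Using Heaviside cover-up: (1/6)/(x + 4) - (1/15)/(x + 6) + (1/6)/x - (4/15)/(x + 1)


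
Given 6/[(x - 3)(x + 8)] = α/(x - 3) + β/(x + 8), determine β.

Cover-up at x = -8: β = 6/(-8 - 3) = -6/11


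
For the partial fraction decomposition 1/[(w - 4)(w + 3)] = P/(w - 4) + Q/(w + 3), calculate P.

Cover-up at w = 4: P = 1/(4 + 3) = 1/7


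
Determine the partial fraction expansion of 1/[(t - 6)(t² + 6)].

Cover-up at t = 6: P = 1/(6² + 6) = 1/42. Then Q = -P = -1/42, R = -P·(0 + 6) = -1/7
Result: (1/42)/(t - 6) - ((1/42)t + 1/7)/(t² + 6)


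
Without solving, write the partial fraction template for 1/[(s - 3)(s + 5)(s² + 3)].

Two linear + quadratic: α/(s - 3) + β/(s + 5) + (γs + δ)/(s² + 3)


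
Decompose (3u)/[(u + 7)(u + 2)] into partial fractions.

At u=-7: α = (3·(-7) + 0)/(-7 + 2) = 21/5. At u=-2: β = (3·(-2) + 0)/(-2 + 7) = -6/5
Result: (21/5)/(u + 7) - (6/5)/(u + 2)


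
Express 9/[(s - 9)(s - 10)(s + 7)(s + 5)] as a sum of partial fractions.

Using Heaviside cover-up: (-9/224)/(s - 9) + (3/85)/(s - 10) - (9/544)/(s + 7) + (3/140)/(s + 5)


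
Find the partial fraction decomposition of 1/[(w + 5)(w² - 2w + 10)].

Cover-up at w = -5: P = 1/((-5)² - 2·(-5) + 10) = 1/45. Then Q = -P = -1/45, R = -P·(-2 - 5) = 7/45
Result: (1/45)/(w + 5) - ((1/45)w - 7/45)/(w² - 2w + 10)


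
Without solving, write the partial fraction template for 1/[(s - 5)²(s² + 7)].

Repeated linear + quadratic: A/(s - 5) + B/(s - 5)² + (Cs + D)/(s² + 7)


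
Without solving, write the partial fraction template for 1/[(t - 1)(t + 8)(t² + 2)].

Two linear + quadratic: α/(t - 1) + β/(t + 8) + (γt + δ)/(t² + 2)


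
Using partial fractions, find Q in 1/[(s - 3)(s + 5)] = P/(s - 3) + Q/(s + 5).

Cover-up at s = -5: Q = 1/(-5 - 3) = -1/8


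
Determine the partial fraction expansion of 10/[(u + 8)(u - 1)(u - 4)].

Using cover-up method: α = 5/54, β = -10/27, γ = 5/18
Result: (5/54)/(u + 8) - (10/27)/(u - 1) + (5/18)/(u - 4)


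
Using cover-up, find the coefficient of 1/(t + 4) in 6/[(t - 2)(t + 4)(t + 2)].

Cover (t + 4), set t=-4: 6/[(-4 - 2)(-4 + 2)] = 1/2


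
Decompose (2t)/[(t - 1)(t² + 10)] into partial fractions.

At t=1: P = (2·1 + 0)/(1² + 10) = 2/11. Q = -P = -2/11, R = 2 - 1·P = 20/11
Result: (2/11)/(t - 1) - ((2/11)t - 20/11)/(t² + 10)


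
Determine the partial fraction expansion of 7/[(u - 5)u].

7/(u - 5)u = α/(u - 5) + β/u. α = 7/(5 - 0) = 7/5, β = 7/(0 - 5) = -7/5
Result: (7/5)/(u - 5) - (7/5)/u


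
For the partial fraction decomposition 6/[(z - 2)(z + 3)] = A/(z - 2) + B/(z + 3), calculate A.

Cover-up at z = 2: A = 6/(2 + 3) = 6/5


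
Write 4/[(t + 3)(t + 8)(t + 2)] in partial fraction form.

Using cover-up method: α = -4/5, β = 2/15, γ = 2/3
Result: (-4/5)/(t + 3) + (2/15)/(t + 8) + (2/3)/(t + 2)


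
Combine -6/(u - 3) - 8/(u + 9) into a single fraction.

Common denominator (u - 3)(u + 9). Numerator: -6(u + 9) - 8(u - 3) = (-6u - 54) - (8u - 24) = -14u - 30
Result: (-14u - 30)/[(u - 3)(u + 9)]


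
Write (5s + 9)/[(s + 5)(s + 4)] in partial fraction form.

At s=-5: P = (5·(-5) + 9)/(-5 + 4) = 16. At s=-4: Q = (5·(-4) + 9)/(-4 + 5) = -11
Result: 16/(s + 5) - 11/(s + 4)


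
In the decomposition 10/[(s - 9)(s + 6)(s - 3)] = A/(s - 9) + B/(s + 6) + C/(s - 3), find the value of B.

Cover-up at s = -6: B = 10/[(-6 - 9)(-6 - 3)] = 10/[(-15)(-9)] = 10/135 = 2/27


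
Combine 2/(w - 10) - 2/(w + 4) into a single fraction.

Common denominator (w - 10)(w + 4). Numerator: 2(w + 4) - 2(w - 10) = (2w + 8) - (2w - 20) = 28
Result: (28)/[(w - 10)(w + 4)]


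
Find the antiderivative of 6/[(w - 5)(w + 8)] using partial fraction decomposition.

Decompose: 6/[(w - 5)(w + 8)] = (6/13)/(w - 5) - (6/13)/(w + 8). Integrate each term: (6/13) ln|(w - 5)| - (6/13) ln|(w + 8)| + C


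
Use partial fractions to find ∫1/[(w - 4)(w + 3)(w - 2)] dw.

Cover-up: A = 1/14, B = 1/35, C = -1/10. Decomposition: (1/14)/(w - 4) + (1/35)/(w + 3) - (1/10)/(w - 2). Integrate each term: (1/14) ln|(w - 4)| + (1/35) ln|(w + 3)| - (1/10) ln|(w - 2)| + C


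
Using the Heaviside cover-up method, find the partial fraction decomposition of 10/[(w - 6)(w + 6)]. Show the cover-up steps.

Cover (w - 6): set w=6, get α = 10/(6 + 6) = 5/6. Cover (w + 6): set w=-6, get β = 10/(-6 - 6) = -5/6.
Result: (5/6)/(w - 6) - (5/6)/(w + 6)


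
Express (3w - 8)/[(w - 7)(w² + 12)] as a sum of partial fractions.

At w=7: A = (3·7 - 8)/(7² + 12) = 13/61. B = -A = -13/61, C = 3 - 7·A = 92/61
Result: (13/61)/(w - 7) - ((13/61)w - 92/61)/(w² + 12)


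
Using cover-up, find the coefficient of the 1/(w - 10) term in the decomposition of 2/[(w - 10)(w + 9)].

Cover (w - 10), set w=10: 2/((w + 9) at w=10) = 2/(19) = 2/19


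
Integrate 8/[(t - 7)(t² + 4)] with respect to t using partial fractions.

Cover-up at t=7: P = 8/(7²+4) = 8/53. Coeff matching: Q = -8/53, R = -56/53. Decomposition: (8/53)/(t - 7) - ((8/53)t + 56/53)/(t² + 4). Integrate: linear → ln, quadratic → (1/2)ln + arctan: (8/53) ln|(t - 7)| - (4/53) ln(t² + 4) - (28/53) arctan(t/2) + C


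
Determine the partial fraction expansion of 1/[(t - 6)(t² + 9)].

Cover-up at t = 6: P = 1/(6² + 9) = 1/45. Then Q = -P = -1/45, R = -P·(0 + 6) = -2/15
Result: (1/45)/(t - 6) - ((1/45)t + 2/15)/(t² + 9)


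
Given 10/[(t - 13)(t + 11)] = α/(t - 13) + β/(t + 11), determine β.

Cover-up at t = -11: β = 10/(-11 - 13) = -10/24 = -5/12


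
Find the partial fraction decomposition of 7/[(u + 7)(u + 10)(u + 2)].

Using cover-up method: α = -7/15, β = 7/24, γ = 7/40
Result: (-7/15)/(u + 7) + (7/24)/(u + 10) + (7/40)/(u + 2)


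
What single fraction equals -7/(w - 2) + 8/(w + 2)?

Common denominator (w - 2)(w + 2). Numerator: -7(w + 2) + 8(w - 2) = (-7w - 14) + (8w - 16) = w - 30
Result: (w - 30)/[(w - 2)(w + 2)]


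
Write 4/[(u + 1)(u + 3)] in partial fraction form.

4/(u + 1)(u + 3) = A/(u + 1) + B/(u + 3). A = 4/(-1 + 3) = 2, B = 4/(-3 + 1) = -2
Result: 2/(u + 1) - 2/(u + 3)


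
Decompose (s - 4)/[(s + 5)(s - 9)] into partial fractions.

At s=-5: α = (1·(-5) - 4)/(-5 - 9) = 9/14. At s=9: β = (1·9 - 4)/(9 + 5) = 5/14
Result: (9/14)/(s + 5) + (5/14)/(s - 9)


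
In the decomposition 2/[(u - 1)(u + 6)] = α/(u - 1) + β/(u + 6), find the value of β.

Cover-up at u = -6: β = 2/(-6 - 1) = -2/7


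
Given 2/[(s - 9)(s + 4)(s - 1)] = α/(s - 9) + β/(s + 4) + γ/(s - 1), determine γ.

Cover-up at s = 1: γ = 2/[(1 - 9)(1 + 4)] = 2/[(-8)(5)] = -2/40 = -1/20


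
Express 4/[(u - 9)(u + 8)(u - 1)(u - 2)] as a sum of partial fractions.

Using Heaviside cover-up: (1/238)/(u - 9) - (2/765)/(u + 8) + (1/18)/(u - 1) - (2/35)/(u - 2)


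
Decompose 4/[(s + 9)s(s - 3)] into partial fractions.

Using cover-up method: A = 1/27, B = -4/27, C = 1/9
Result: (1/27)/(s + 9) - (4/27)/s + (1/9)/(s - 3)


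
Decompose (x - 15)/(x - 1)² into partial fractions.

(x - 15) = A(x - 1) + B. At x = 1: B = 1·1 - 15 = -14. Coeff of x: A = 1
Result: 1/(x - 1) - 14/(x - 1)²


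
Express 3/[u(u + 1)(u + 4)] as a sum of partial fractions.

Using cover-up method: P = 3/4, Q = -1, R = 1/4
Result: (3/4)/u - 1/(u + 1) + (1/4)/(u + 4)


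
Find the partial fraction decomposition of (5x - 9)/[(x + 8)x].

At x=-8: A = (5·(-8) - 9)/(-8 - 0) = 49/8. At x=0: B = (5·0 - 9)/(0 + 8) = -9/8
Result: (49/8)/(x + 8) - (9/8)/x


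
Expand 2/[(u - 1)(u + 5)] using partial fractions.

2/(u - 1)(u + 5) = P/(u - 1) + Q/(u + 5). P = 2/(1 + 5) = 1/3, Q = 2/(-5 - 1) = -1/3
Result: (1/3)/(u - 1) - (1/3)/(u + 5)


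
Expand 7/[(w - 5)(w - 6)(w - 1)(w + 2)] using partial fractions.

Using Heaviside cover-up: (-1/4)/(w - 5) + (7/40)/(w - 6) + (7/60)/(w - 1) - (1/24)/(w + 2)


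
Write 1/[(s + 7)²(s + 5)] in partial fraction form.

Cover-up at s=-5: γ = 1/(-5 + 7)² = 1/4. Cover-up at s=-7: β = 1/(-7 + 5) = -1/2. Comparing s² coeff: α = -γ = -1/4
Result: (-1/4)/(s + 7) - (1/2)/(s + 7)² + (1/4)/(s + 5)


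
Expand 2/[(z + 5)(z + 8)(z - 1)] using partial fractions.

Using cover-up method: α = -1/9, β = 2/27, γ = 1/27
Result: (-1/9)/(z + 5) + (2/27)/(z + 8) + (1/27)/(z - 1)


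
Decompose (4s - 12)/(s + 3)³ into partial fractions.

(4s - 12) = P(s + 3)² + Q(s + 3) + R. At s = -3: R = 4·(-3) - 12 = -24. Coefficients: P = 0, Q = 4
Result: 4/(s + 3)² - 24/(s + 3)³


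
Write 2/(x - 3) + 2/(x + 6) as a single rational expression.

Common denominator (x - 3)(x + 6). Numerator: 2(x + 6) + 2(x - 3) = (2x + 12) + (2x - 6) = 4x + 6
Result: (4x + 6)/[(x - 3)(x + 6)]


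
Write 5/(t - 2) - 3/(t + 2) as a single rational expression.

Common denominator (t - 2)(t + 2). Numerator: 5(t + 2) - 3(t - 2) = (5t + 10) - (3t - 6) = 2t + 16
Result: (2t + 16)/[(t - 2)(t + 2)]


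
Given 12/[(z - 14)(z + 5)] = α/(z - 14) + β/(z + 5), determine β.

Cover-up at z = -5: β = 12/(-5 - 14) = -12/19


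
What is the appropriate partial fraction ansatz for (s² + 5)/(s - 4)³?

Repeated linear factor (power 3): A/(s - 4) + B/(s - 4)² + C/(s - 4)³


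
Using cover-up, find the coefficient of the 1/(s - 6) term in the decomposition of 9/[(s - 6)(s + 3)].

Cover (s - 6), set s=6: 9/((s + 3) at s=6) = 9/(9) = 1


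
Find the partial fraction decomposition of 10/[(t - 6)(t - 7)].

10/(t - 6)(t - 7) = α/(t - 6) + β/(t - 7). α = 10/(6 - 7) = -10, β = 10/(7 - 6) = 10
Result: -10/(t - 6) + 10/(t - 7)


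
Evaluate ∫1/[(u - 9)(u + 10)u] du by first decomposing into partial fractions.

Cover-up: α = 1/171, β = 1/190, γ = -1/90. Decomposition: (1/171)/(u - 9) + (1/190)/(u + 10) - (1/90)/u. Integrate each term: (1/171) ln|(u - 9)| + (1/190) ln|(u + 10)| - (1/90) ln|u| + C


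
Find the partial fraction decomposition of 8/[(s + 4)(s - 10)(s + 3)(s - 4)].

Using Heaviside cover-up: (-1/14)/(s + 4) + (2/273)/(s - 10) + (8/91)/(s + 3) - (1/42)/(s - 4)


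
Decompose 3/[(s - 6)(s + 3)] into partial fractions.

3/(s - 6)(s + 3) = P/(s - 6) + Q/(s + 3). P = 3/(6 + 3) = 1/3, Q = 3/(-3 - 6) = -1/3
Result: (1/3)/(s - 6) - (1/3)/(s + 3)


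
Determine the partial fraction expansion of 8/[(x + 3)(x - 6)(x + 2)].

Using cover-up method: α = 8/9, β = 1/9, γ = -1
Result: (8/9)/(x + 3) + (1/9)/(x - 6) - 1/(x + 2)


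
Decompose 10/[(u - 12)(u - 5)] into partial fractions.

10/(u - 12)(u - 5) = A/(u - 12) + B/(u - 5). A = 10/(12 - 5) = 10/7, B = 10/(5 - 12) = -10/7
Result: (10/7)/(u - 12) - (10/7)/(u - 5)


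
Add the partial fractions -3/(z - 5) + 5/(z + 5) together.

Common denominator (z - 5)(z + 5). Numerator: -3(z + 5) + 5(z - 5) = (-3z - 15) + (5z - 25) = 2z - 40
Result: (2z - 40)/[(z - 5)(z + 5)]


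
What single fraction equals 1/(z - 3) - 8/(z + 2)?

Common denominator (z - 3)(z + 2). Numerator: 1(z + 2) - 8(z - 3) = (z + 2) - (8z - 24) = -7z + 26
Result: (-7z + 26)/[(z - 3)(z + 2)]


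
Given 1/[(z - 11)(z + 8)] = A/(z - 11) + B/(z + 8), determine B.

Cover-up at z = -8: B = 1/(-8 - 11) = -1/19


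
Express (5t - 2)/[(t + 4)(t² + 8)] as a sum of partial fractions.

At t=-4: P = (5·(-4) - 2)/((-4)² + 8) = -11/12. Q = -P = 11/12, R = 5 - (-4)·P = 4/3
Result: (-11/12)/(t + 4) + ((11/12)t + 4/3)/(t² + 8)


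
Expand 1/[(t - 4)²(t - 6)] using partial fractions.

Cover-up at t=6: C = 1/(6 - 4)² = 1/4. Cover-up at t=4: B = 1/(4 - 6) = -1/2. Comparing t² coeff: A = -C = -1/4
Result: (-1/4)/(t - 4) - (1/2)/(t - 4)² + (1/4)/(t - 6)


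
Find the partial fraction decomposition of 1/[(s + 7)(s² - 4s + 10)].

Cover-up at s = -7: P = 1/((-7)² - 4·(-7) + 10) = 1/87. Then Q = -P = -1/87, R = -P·(-4 - 7) = 11/87
Result: (1/87)/(s + 7) - ((1/87)s - 11/87)/(s² - 4s + 10)


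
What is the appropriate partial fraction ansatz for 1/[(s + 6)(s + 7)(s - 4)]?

Three distinct linear factors: α/(s + 6) + β/(s + 7) + γ/(s - 4)


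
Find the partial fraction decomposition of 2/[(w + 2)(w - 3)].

2/(w + 2)(w - 3) = α/(w + 2) + β/(w - 3). α = 2/(-2 - 3) = -2/5, β = 2/(3 + 2) = 2/5
Result: (-2/5)/(w + 2) + (2/5)/(w - 3)


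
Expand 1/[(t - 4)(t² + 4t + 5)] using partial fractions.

Cover-up at t = 4: α = 1/(4² + 4·4 + 5) = 1/37. Then β = -α = -1/37, γ = -α·(4 + 4) = -8/37
Result: (1/37)/(t - 4) - ((1/37)t + 8/37)/(t² + 4t + 5)


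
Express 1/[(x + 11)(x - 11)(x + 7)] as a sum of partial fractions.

Using cover-up method: A = 1/88, B = 1/396, C = -1/72
Result: (1/88)/(x + 11) + (1/396)/(x - 11) - (1/72)/(x + 7)


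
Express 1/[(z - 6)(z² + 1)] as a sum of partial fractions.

Cover-up at z = 6: P = 1/(6² + 1) = 1/37. Then Q = -P = -1/37, R = -P·(0 + 6) = -6/37
Result: (1/37)/(z - 6) - ((1/37)z + 6/37)/(z² + 1)


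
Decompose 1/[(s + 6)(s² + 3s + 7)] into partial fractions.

Cover-up at s = -6: α = 1/((-6)² + 3·(-6) + 7) = 1/25. Then β = -α = -1/25, γ = -α·(3 - 6) = 3/25
Result: (1/25)/(s + 6) - ((1/25)s - 3/25)/(s² + 3s + 7)


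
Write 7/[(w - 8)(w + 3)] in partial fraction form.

7/(w - 8)(w + 3) = P/(w - 8) + Q/(w + 3). P = 7/(8 + 3) = 7/11, Q = 7/(-3 - 8) = -7/11
Result: (7/11)/(w - 8) - (7/11)/(w + 3)


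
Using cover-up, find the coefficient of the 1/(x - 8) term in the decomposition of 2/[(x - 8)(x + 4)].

Cover (x - 8), set x=8: 2/((x + 4) at x=8) = 2/(12) = 1/6


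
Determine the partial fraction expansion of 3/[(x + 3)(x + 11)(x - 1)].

Using cover-up method: A = -3/32, B = 1/32, C = 1/16
Result: (-3/32)/(x + 3) + (1/32)/(x + 11) + (1/16)/(x - 1)


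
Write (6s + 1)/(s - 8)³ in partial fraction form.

(6s + 1) = P(s - 8)² + Q(s - 8) + R. At s = 8: R = 6·8 + 1 = 49. Coefficients: P = 0, Q = 6
Result: 6/(s - 8)² + 49/(s - 8)³


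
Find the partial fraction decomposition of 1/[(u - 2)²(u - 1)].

Cover-up at u=1: R = 1/(1 - 2)² = 1. Cover-up at u=2: Q = 1/(2 - 1) = 1. Comparing u² coeff: P = -R = -1
Result: -1/(u - 2) + 1/(u - 2)² + 1/(u - 1)


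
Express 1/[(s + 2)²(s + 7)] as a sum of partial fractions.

Cover-up at s=-7: γ = 1/(-7 + 2)² = 1/25. Cover-up at s=-2: β = 1/(-2 + 7) = 1/5. Comparing s² coeff: α = -γ = -1/25
Result: (-1/25)/(s + 2) + (1/5)/(s + 2)² + (1/25)/(s + 7)


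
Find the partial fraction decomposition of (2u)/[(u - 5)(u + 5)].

At u=5: α = (2·5 + 0)/(5 + 5) = 1. At u=-5: β = (2·(-5) + 0)/(-5 - 5) = 1
Result: 1/(u - 5) + 1/(u + 5)


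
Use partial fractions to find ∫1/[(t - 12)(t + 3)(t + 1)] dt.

Cover-up: A = 1/195, B = 1/30, C = -1/26. Decomposition: (1/195)/(t - 12) + (1/30)/(t + 3) - (1/26)/(t + 1). Integrate each term: (1/195) ln|(t - 12)| + (1/30) ln|(t + 3)| - (1/26) ln|(t + 1)| + C


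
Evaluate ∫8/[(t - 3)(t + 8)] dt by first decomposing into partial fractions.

Decompose: 8/[(t - 3)(t + 8)] = (8/11)/(t - 3) - (8/11)/(t + 8). Integrate each term: (8/11) ln|(t - 3)| - (8/11) ln|(t + 8)| + C


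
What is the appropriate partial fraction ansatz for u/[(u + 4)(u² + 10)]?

Linear + irreducible quadratic: α/(u + 4) + (βu + γ)/(u² + 10)


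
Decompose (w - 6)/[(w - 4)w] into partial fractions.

At w=4: A = (1·4 - 6)/(4 - 0) = -1/2. At w=0: B = (1·0 - 6)/(0 - 4) = 3/2
Result: (-1/2)/(w - 4) + (3/2)/w


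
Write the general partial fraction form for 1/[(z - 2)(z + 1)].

Distinct linear factors: α/(z - 2) + β/(z + 1)


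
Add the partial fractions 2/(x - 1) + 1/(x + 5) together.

Common denominator (x - 1)(x + 5). Numerator: 2(x + 5) + 1(x - 1) = (2x + 10) + (x - 1) = 3x + 9
Result: (3x + 9)/[(x - 1)(x + 5)]


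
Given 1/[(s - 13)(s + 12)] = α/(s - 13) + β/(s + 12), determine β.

Cover-up at s = -12: β = 1/(-12 - 13) = -1/25


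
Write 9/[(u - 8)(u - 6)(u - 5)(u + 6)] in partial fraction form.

Using Heaviside cover-up: (3/28)/(u - 8) - (3/8)/(u - 6) + (3/11)/(u - 5) - (3/616)/(u + 6)


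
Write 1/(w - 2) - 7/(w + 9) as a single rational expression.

Common denominator (w - 2)(w + 9). Numerator: 1(w + 9) - 7(w - 2) = (w + 9) - (7w - 14) = -6w + 23
Result: (-6w + 23)/[(w - 2)(w + 9)]


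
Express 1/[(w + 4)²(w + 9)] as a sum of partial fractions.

Cover-up at w=-9: γ = 1/(-9 + 4)² = 1/25. Cover-up at w=-4: β = 1/(-4 + 9) = 1/5. Comparing w² coeff: α = -γ = -1/25
Result: (-1/25)/(w + 4) + (1/5)/(w + 4)² + (1/25)/(w + 9)


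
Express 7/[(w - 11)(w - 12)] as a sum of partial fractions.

7/(w - 11)(w - 12) = A/(w - 11) + B/(w - 12). A = 7/(11 - 12) = -7, B = 7/(12 - 11) = 7
Result: -7/(w - 11) + 7/(w - 12)


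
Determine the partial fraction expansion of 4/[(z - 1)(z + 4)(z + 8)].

Using cover-up method: P = 4/45, Q = -1/5, R = 1/9
Result: (4/45)/(z - 1) - (1/5)/(z + 4) + (1/9)/(z + 8)


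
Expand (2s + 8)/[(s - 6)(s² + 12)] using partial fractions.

At s=6: A = (2·6 + 8)/(6² + 12) = 5/12. B = -A = -5/12, C = 2 - 6·A = -1/2
Result: (5/12)/(s - 6) - ((5/12)s + 1/2)/(s² + 12)


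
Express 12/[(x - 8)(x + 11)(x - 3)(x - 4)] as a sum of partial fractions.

Using Heaviside cover-up: (3/95)/(x - 8) - (2/665)/(x + 11) + (6/35)/(x - 3) - (1/5)/(x - 4)


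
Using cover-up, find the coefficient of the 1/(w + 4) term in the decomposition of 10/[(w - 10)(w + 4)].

Cover (w + 4), set w=-4: 10/((w - 10) at w=-4) = 10/(-14) = -5/7


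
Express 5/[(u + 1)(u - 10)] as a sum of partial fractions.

5/(u + 1)(u - 10) = α/(u + 1) + β/(u - 10). α = 5/(-1 - 10) = -5/11, β = 5/(10 + 1) = 5/11
Result: (-5/11)/(u + 1) + (5/11)/(u - 10)


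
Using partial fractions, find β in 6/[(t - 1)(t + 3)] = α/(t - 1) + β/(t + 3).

Cover-up at t = -3: β = 6/(-3 - 1) = -6/4 = -3/2


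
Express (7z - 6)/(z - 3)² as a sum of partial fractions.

(7z - 6) = P(z - 3) + Q. At z = 3: Q = 7·3 - 6 = 15. Coeff of z: P = 7
Result: 7/(z - 3) + 15/(z - 3)²


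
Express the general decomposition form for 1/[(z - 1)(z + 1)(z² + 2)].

Two linear + quadratic: α/(z - 1) + β/(z + 1) + (γz + δ)/(z² + 2)


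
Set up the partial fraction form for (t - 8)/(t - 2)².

Repeated linear factor: P/(t - 2) + Q/(t - 2)²


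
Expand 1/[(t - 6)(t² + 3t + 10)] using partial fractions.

Cover-up at t = 6: P = 1/(6² + 3·6 + 10) = 1/64. Then Q = -P = -1/64, R = -P·(3 + 6) = -9/64
Result: (1/64)/(t - 6) - ((1/64)t + 9/64)/(t² + 3t + 10)


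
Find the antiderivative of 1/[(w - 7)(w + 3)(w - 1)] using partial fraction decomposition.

Cover-up: P = 1/60, Q = 1/40, R = -1/24. Decomposition: (1/60)/(w - 7) + (1/40)/(w + 3) - (1/24)/(w - 1). Integrate each term: (1/60) ln|(w - 7)| + (1/40) ln|(w + 3)| - (1/24) ln|(w - 1)| + C


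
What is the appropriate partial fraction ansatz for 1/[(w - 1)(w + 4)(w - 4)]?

Three distinct linear factors: α/(w - 1) + β/(w + 4) + γ/(w - 4)


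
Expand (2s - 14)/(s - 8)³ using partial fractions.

(2s - 14) = A(s - 8)² + B(s - 8) + C. At s = 8: C = 2·8 - 14 = 2. Coefficients: A = 0, B = 2
Result: 2/(s - 8)² + 2/(s - 8)³


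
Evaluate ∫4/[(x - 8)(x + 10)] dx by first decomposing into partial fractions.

Decompose: 4/[(x - 8)(x + 10)] = (2/9)/(x - 8) - (2/9)/(x + 10). Integrate each term: (2/9) ln|(x - 8)| - (2/9) ln|(x + 10)| + C


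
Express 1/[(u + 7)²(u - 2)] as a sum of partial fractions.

Cover-up at u=2: C = 1/(2 + 7)² = 1/81. Cover-up at u=-7: B = 1/(-7 - 2) = -1/9. Comparing u² coeff: A = -C = -1/81
Result: (-1/81)/(u + 7) - (1/9)/(u + 7)² + (1/81)/(u - 2)


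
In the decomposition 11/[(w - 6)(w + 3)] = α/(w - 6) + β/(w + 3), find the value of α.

Cover-up at w = 6: α = 11/(6 + 3) = 11/9


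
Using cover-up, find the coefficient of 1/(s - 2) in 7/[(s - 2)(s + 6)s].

Cover (s - 2), set s=2: 7/[(2 + 6)(2 - 0)] = 7/16


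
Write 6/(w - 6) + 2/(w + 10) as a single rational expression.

Common denominator (w - 6)(w + 10). Numerator: 6(w + 10) + 2(w - 6) = (6w + 60) + (2w - 12) = 8w + 48
Result: (8w + 48)/[(w - 6)(w + 10)]


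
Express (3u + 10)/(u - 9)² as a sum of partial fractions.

(3u + 10) = P(u - 9) + Q. At u = 9: Q = 3·9 + 10 = 37. Coeff of u: P = 3
Result: 3/(u - 9) + 37/(u - 9)²


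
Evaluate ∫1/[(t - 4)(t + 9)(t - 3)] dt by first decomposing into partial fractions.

Cover-up: A = 1/13, B = 1/156, C = -1/12. Decomposition: (1/13)/(t - 4) + (1/156)/(t + 9) - (1/12)/(t - 3). Integrate each term: (1/13) ln|(t - 4)| + (1/156) ln|(t + 9)| - (1/12) ln|(t - 3)| + C


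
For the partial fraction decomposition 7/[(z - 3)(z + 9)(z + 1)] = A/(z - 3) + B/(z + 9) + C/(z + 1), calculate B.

Cover-up at z = -9: B = 7/[(-9 - 3)(-9 + 1)] = 7/[(-12)(-8)] = 7/96


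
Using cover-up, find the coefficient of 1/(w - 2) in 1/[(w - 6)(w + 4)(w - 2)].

Cover (w - 2), set w=2: 1/[(2 - 6)(2 + 4)] = -1/24


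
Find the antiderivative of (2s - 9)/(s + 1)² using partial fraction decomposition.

Decompose: α = 2, β = 2·(-1) - 9 = -11, so (2s - 9)/(s + 1)² = 2/(s + 1) - 11/(s + 1)². Integrate: ∫ α/(s + 1) ds = 2 ln|(s + 1)|; ∫ β/(s + 1)² ds = 11/(s + 1). Sum: 2 ln|(s + 1)| + 11/(s + 1) + C


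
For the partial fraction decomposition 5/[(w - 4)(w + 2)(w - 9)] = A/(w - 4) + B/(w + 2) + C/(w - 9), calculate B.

Cover-up at w = -2: B = 5/[(-2 - 4)(-2 - 9)] = 5/[(-6)(-11)] = 5/66


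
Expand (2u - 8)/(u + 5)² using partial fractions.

(2u - 8) = A(u + 5) + B. At u = -5: B = 2·(-5) - 8 = -18. Coeff of u: A = 2
Result: 2/(u + 5) - 18/(u + 5)²


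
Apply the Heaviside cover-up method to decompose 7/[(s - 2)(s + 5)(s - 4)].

Cover (s - 2), s=2: P = 7/[(2 + 5)(2 - 4)] = -1/2. Cover (s + 5), s=-5: Q = 7/[(-5 - 2)(-5 - 4)] = 1/9. Cover (s - 4), s=4: R = 7/[(4 - 2)(4 + 5)] = 7/18.
Result: (-1/2)/(s - 2) + (1/9)/(s + 5) + (7/18)/(s - 4)


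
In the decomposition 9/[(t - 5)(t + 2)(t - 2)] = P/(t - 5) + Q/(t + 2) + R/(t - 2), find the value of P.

Cover-up at t = 5: P = 9/[(5 + 2)(5 - 2)] = 9/[(7)(3)] = 9/21 = 3/7


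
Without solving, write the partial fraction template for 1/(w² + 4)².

Repeated quadratic factor: (Pw + Q)/(w² + 4) + (Rw + S)/(w² + 4)²


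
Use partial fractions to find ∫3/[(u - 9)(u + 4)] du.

Decompose: 3/[(u - 9)(u + 4)] = (3/13)/(u - 9) - (3/13)/(u + 4). Integrate each term: (3/13) ln|(u - 9)| - (3/13) ln|(u + 4)| + C


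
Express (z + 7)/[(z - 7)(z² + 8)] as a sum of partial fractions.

At z=7: A = (1·7 + 7)/(7² + 8) = 14/57. B = -A = -14/57, C = 1 - 7·A = -41/57
Result: (14/57)/(z - 7) - ((14/57)z + 41/57)/(z² + 8)


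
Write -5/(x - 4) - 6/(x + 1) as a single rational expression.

Common denominator (x - 4)(x + 1). Numerator: -5(x + 1) - 6(x - 4) = (-5x - 5) - (6x - 24) = -11x + 19
Result: (-11x + 19)/[(x - 4)(x + 1)]


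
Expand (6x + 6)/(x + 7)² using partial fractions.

(6x + 6) = P(x + 7) + Q. At x = -7: Q = 6·(-7) + 6 = -36. Coeff of x: P = 6
Result: 6/(x + 7) - 36/(x + 7)²


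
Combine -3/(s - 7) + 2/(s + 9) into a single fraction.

Common denominator (s - 7)(s + 9). Numerator: -3(s + 9) + 2(s - 7) = (-3s - 27) + (2s - 14) = -s - 41
Result: (-s - 41)/[(s - 7)(s + 9)]


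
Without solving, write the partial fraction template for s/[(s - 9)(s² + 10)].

Linear + irreducible quadratic: α/(s - 9) + (βs + γ)/(s² + 10)


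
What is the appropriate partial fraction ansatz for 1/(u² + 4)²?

Repeated quadratic factor: (αu + β)/(u² + 4) + (γu + δ)/(u² + 4)²


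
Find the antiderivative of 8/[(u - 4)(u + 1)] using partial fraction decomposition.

Decompose: 8/[(u - 4)(u + 1)] = (8/5)/(u - 4) - (8/5)/(u + 1). Integrate each term: (8/5) ln|(u - 4)| - (8/5) ln|(u + 1)| + C


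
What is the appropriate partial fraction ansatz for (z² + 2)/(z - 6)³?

Repeated linear factor (power 3): α/(z - 6) + β/(z - 6)² + γ/(z - 6)³


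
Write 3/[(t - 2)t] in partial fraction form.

3/(t - 2)t = α/(t - 2) + β/t. α = 3/(2 - 0) = 3/2, β = 3/(0 - 2) = -3/2
Result: (3/2)/(t - 2) - (3/2)/t


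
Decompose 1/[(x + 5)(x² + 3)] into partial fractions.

Cover-up at x = -5: α = 1/((-5)² + 3) = 1/28. Then β = -α = -1/28, γ = -α·(0 - 5) = 5/28
Result: (1/28)/(x + 5) - ((1/28)x - 5/28)/(x² + 3)


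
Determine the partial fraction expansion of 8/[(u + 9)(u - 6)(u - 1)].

Using cover-up method: P = 4/75, Q = 8/75, R = -4/25
Result: (4/75)/(u + 9) + (8/75)/(u - 6) - (4/25)/(u - 1)


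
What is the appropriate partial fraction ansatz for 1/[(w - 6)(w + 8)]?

Distinct linear factors: P/(w - 6) + Q/(w + 8)


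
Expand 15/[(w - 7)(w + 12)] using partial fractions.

15/(w - 7)(w + 12) = A/(w - 7) + B/(w + 12). A = 15/(7 + 12) = 15/19, B = 15/(-12 - 7) = -15/19
Result: (15/19)/(w - 7) - (15/19)/(w + 12)


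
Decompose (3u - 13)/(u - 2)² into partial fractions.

(3u - 13) = α(u - 2) + β. At u = 2: β = 3·2 - 13 = -7. Coeff of u: α = 3
Result: 3/(u - 2) - 7/(u - 2)²


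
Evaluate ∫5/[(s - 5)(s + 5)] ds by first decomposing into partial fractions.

Decompose: 5/[(s - 5)(s + 5)] = (1/2)/(s - 5) - (1/2)/(s + 5). Integrate each term: (1/2) ln|(s - 5)| - (1/2) ln|(s + 5)| + C


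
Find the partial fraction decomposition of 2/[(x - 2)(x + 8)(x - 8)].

Using cover-up method: P = -1/30, Q = 1/80, R = 1/48
Result: (-1/30)/(x - 2) + (1/80)/(x + 8) + (1/48)/(x - 8)


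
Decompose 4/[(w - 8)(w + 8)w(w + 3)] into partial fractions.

Using Heaviside cover-up: (1/352)/(w - 8) - (1/160)/(w + 8) - (1/48)/w + (4/165)/(w + 3)


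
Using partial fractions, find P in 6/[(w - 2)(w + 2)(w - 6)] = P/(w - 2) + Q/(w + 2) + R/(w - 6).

Cover-up at w = 2: P = 6/[(2 + 2)(2 - 6)] = 6/[(4)(-4)] = -6/16 = -3/8


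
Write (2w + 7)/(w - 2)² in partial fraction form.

(2w + 7) = α(w - 2) + β. At w = 2: β = 2·2 + 7 = 11. Coeff of w: α = 2
Result: 2/(w - 2) + 11/(w - 2)²


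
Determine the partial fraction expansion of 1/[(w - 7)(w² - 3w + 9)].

Cover-up at w = 7: P = 1/(7² - 3·7 + 9) = 1/37. Then Q = -P = -1/37, R = -P·(-3 + 7) = -4/37
Result: (1/37)/(w - 7) - ((1/37)w + 4/37)/(w² - 3w + 9)


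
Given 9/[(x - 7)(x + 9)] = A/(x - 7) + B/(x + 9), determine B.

Cover-up at x = -9: B = 9/(-9 - 7) = -9/16


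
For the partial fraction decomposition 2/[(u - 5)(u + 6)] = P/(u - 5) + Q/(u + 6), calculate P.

Cover-up at u = 5: P = 2/(5 + 6) = 2/11


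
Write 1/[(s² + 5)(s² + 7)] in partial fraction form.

Coefficient matching gives A = C = 0, B = 1/(7-5) = 1/2, D = -B = -1/2
Result: (1/2)/(s² + 5) - (1/2)/(s² + 7)


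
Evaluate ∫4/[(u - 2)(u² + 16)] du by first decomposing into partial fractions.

Cover-up at u=2: P = 4/(2²+16) = 1/5. Coeff matching: Q = -1/5, R = -2/5. Decomposition: (1/5)/(u - 2) - ((1/5)u + 2/5)/(u² + 16). Integrate: linear → ln, quadratic → (1/2)ln + arctan: (1/5) ln|(u - 2)| - (1/10) ln(u² + 16) - (1/10) arctan(u/4) + C


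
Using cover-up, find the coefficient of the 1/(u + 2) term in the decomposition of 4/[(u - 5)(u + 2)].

Cover (u + 2), set u=-2: 4/((u - 5) at u=-2) = 4/(-7) = -4/7


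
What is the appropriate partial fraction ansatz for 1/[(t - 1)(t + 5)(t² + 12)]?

Two linear + quadratic: P/(t - 1) + Q/(t + 5) + (Rt + S)/(t² + 12)


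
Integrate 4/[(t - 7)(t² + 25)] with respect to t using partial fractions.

Cover-up at t=7: α = 4/(7²+25) = 2/37. Coeff matching: β = -2/37, γ = -14/37. Decomposition: (2/37)/(t - 7) - ((2/37)t + 14/37)/(t² + 25). Integrate: linear → ln, quadratic → (1/2)ln + arctan: (2/37) ln|(t - 7)| - (1/37) ln(t² + 25) - (14/185) arctan(t/5) + C


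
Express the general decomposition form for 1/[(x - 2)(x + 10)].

Distinct linear factors: α/(x - 2) + β/(x + 10)


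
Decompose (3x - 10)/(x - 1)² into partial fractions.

(3x - 10) = P(x - 1) + Q. At x = 1: Q = 3·1 - 10 = -7. Coeff of x: P = 3
Result: 3/(x - 1) - 7/(x - 1)²


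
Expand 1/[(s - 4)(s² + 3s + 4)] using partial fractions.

Cover-up at s = 4: α = 1/(4² + 3·4 + 4) = 1/32. Then β = -α = -1/32, γ = -α·(3 + 4) = -7/32
Result: (1/32)/(s - 4) - ((1/32)s + 7/32)/(s² + 3s + 4)


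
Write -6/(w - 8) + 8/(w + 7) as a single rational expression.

Common denominator (w - 8)(w + 7). Numerator: -6(w + 7) + 8(w - 8) = (-6w - 42) + (8w - 64) = 2w - 106
Result: (2w - 106)/[(w - 8)(w + 7)]


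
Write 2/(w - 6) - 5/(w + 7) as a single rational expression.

Common denominator (w - 6)(w + 7). Numerator: 2(w + 7) - 5(w - 6) = (2w + 14) - (5w - 30) = -3w + 44
Result: (-3w + 44)/[(w - 6)(w + 7)]


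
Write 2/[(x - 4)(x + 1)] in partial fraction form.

2/(x - 4)(x + 1) = α/(x - 4) + β/(x + 1). α = 2/(4 + 1) = 2/5, β = 2/(-1 - 4) = -2/5
Result: (2/5)/(x - 4) - (2/5)/(x + 1)


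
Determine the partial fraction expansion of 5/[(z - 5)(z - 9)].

5/(z - 5)(z - 9) = α/(z - 5) + β/(z - 9). α = 5/(5 - 9) = -5/4, β = 5/(9 - 5) = 5/4
Result: (-5/4)/(z - 5) + (5/4)/(z - 9)


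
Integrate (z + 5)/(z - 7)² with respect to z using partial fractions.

Decompose: A = 1, B = 1·7 + 5 = 12, so (z + 5)/(z - 7)² = 1/(z - 7) + 12/(z - 7)². Integrate: ∫ A/(z - 7) dz = ln|(z - 7)|; ∫ B/(z - 7)² dz = -12/(z - 7). Sum: ln|(z - 7)| - 12/(z - 7) + C


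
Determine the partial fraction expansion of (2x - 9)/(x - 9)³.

(2x - 9) = P(x - 9)² + Q(x - 9) + R. At x = 9: R = 2·9 - 9 = 9. Coefficients: P = 0, Q = 2
Result: 2/(x - 9)² + 9/(x - 9)³
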